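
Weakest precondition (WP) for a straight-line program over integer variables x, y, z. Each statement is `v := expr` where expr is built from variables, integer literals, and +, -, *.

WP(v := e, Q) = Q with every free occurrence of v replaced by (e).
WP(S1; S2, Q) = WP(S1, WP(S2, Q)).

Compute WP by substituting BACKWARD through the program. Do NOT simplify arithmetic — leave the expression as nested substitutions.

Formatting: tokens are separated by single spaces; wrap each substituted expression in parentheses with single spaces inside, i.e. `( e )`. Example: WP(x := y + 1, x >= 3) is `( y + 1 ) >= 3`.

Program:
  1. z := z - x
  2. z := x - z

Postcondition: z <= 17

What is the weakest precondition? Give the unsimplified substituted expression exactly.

post: z <= 17
stmt 2: z := x - z  -- replace 1 occurrence(s) of z with (x - z)
  => ( x - z ) <= 17
stmt 1: z := z - x  -- replace 1 occurrence(s) of z with (z - x)
  => ( x - ( z - x ) ) <= 17

Answer: ( x - ( z - x ) ) <= 17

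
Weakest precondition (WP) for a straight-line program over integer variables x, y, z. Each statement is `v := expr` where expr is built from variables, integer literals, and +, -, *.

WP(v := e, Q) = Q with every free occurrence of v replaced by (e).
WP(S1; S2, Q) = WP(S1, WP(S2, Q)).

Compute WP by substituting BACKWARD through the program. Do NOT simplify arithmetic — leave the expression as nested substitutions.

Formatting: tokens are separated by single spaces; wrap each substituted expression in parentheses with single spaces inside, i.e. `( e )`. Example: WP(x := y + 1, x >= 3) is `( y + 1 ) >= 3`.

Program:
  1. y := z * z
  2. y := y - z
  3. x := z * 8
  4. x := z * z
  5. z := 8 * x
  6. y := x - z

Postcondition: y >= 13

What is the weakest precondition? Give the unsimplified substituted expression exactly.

post: y >= 13
stmt 6: y := x - z  -- replace 1 occurrence(s) of y with (x - z)
  => ( x - z ) >= 13
stmt 5: z := 8 * x  -- replace 1 occurrence(s) of z with (8 * x)
  => ( x - ( 8 * x ) ) >= 13
stmt 4: x := z * z  -- replace 2 occurrence(s) of x with (z * z)
  => ( ( z * z ) - ( 8 * ( z * z ) ) ) >= 13
stmt 3: x := z * 8  -- replace 0 occurrence(s) of x with (z * 8)
  => ( ( z * z ) - ( 8 * ( z * z ) ) ) >= 13
stmt 2: y := y - z  -- replace 0 occurrence(s) of y with (y - z)
  => ( ( z * z ) - ( 8 * ( z * z ) ) ) >= 13
stmt 1: y := z * z  -- replace 0 occurrence(s) of y with (z * z)
  => ( ( z * z ) - ( 8 * ( z * z ) ) ) >= 13

Answer: ( ( z * z ) - ( 8 * ( z * z ) ) ) >= 13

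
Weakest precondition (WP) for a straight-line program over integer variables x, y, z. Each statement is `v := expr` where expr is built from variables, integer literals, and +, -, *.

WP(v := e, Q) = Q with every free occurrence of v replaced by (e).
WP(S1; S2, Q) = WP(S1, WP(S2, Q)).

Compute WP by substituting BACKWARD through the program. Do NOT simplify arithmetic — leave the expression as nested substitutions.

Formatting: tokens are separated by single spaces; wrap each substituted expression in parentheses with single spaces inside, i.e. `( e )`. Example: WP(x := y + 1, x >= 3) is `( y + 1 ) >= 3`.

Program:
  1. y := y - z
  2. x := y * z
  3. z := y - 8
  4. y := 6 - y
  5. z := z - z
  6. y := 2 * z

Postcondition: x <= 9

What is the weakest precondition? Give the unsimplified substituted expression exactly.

post: x <= 9
stmt 6: y := 2 * z  -- replace 0 occurrence(s) of y with (2 * z)
  => x <= 9
stmt 5: z := z - z  -- replace 0 occurrence(s) of z with (z - z)
  => x <= 9
stmt 4: y := 6 - y  -- replace 0 occurrence(s) of y with (6 - y)
  => x <= 9
stmt 3: z := y - 8  -- replace 0 occurrence(s) of z with (y - 8)
  => x <= 9
stmt 2: x := y * z  -- replace 1 occurrence(s) of x with (y * z)
  => ( y * z ) <= 9
stmt 1: y := y - z  -- replace 1 occurrence(s) of y with (y - z)
  => ( ( y - z ) * z ) <= 9

Answer: ( ( y - z ) * z ) <= 9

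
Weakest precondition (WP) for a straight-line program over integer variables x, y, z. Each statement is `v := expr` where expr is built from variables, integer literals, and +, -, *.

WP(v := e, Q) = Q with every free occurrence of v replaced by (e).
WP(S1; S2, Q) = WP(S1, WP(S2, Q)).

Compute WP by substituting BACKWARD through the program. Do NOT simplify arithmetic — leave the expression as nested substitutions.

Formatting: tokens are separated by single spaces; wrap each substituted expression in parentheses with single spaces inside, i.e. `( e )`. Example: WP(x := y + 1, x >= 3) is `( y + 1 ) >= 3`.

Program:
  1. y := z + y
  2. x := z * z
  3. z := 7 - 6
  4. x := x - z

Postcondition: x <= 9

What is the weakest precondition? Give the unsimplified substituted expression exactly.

post: x <= 9
stmt 4: x := x - z  -- replace 1 occurrence(s) of x with (x - z)
  => ( x - z ) <= 9
stmt 3: z := 7 - 6  -- replace 1 occurrence(s) of z with (7 - 6)
  => ( x - ( 7 - 6 ) ) <= 9
stmt 2: x := z * z  -- replace 1 occurrence(s) of x with (z * z)
  => ( ( z * z ) - ( 7 - 6 ) ) <= 9
stmt 1: y := z + y  -- replace 0 occurrence(s) of y with (z + y)
  => ( ( z * z ) - ( 7 - 6 ) ) <= 9

Answer: ( ( z * z ) - ( 7 - 6 ) ) <= 9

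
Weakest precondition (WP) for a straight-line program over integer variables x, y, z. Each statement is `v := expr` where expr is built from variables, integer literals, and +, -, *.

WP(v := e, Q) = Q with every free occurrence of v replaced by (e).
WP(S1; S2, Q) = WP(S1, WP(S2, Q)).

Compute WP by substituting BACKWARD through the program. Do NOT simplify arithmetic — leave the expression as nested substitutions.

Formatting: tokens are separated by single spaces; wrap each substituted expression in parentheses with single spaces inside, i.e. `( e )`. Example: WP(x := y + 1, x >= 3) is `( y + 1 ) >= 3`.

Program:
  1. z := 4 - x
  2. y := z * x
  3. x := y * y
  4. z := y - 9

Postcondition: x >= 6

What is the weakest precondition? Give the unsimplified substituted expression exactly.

post: x >= 6
stmt 4: z := y - 9  -- replace 0 occurrence(s) of z with (y - 9)
  => x >= 6
stmt 3: x := y * y  -- replace 1 occurrence(s) of x with (y * y)
  => ( y * y ) >= 6
stmt 2: y := z * x  -- replace 2 occurrence(s) of y with (z * x)
  => ( ( z * x ) * ( z * x ) ) >= 6
stmt 1: z := 4 - x  -- replace 2 occurrence(s) of z with (4 - x)
  => ( ( ( 4 - x ) * x ) * ( ( 4 - x ) * x ) ) >= 6

Answer: ( ( ( 4 - x ) * x ) * ( ( 4 - x ) * x ) ) >= 6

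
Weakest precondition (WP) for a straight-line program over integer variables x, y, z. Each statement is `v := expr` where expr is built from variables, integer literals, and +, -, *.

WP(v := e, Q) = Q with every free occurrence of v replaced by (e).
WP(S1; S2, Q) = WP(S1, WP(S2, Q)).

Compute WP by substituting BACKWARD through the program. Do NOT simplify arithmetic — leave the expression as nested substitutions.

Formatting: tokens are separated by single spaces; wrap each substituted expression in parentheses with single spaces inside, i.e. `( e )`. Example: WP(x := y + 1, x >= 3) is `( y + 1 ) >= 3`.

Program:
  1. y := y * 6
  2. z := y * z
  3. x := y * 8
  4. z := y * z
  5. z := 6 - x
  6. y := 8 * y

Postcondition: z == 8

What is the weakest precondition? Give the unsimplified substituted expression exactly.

post: z == 8
stmt 6: y := 8 * y  -- replace 0 occurrence(s) of y with (8 * y)
  => z == 8
stmt 5: z := 6 - x  -- replace 1 occurrence(s) of z with (6 - x)
  => ( 6 - x ) == 8
stmt 4: z := y * z  -- replace 0 occurrence(s) of z with (y * z)
  => ( 6 - x ) == 8
stmt 3: x := y * 8  -- replace 1 occurrence(s) of x with (y * 8)
  => ( 6 - ( y * 8 ) ) == 8
stmt 2: z := y * z  -- replace 0 occurrence(s) of z with (y * z)
  => ( 6 - ( y * 8 ) ) == 8
stmt 1: y := y * 6  -- replace 1 occurrence(s) of y with (y * 6)
  => ( 6 - ( ( y * 6 ) * 8 ) ) == 8

Answer: ( 6 - ( ( y * 6 ) * 8 ) ) == 8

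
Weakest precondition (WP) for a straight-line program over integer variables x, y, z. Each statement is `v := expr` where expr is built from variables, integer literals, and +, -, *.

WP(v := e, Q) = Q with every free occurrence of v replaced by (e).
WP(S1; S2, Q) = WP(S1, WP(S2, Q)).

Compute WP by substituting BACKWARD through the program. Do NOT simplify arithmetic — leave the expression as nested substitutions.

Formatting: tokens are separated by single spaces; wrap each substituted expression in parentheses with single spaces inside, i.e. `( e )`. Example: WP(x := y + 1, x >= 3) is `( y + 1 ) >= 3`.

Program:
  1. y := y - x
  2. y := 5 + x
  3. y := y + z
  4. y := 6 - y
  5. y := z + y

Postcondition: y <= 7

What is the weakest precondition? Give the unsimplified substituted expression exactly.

post: y <= 7
stmt 5: y := z + y  -- replace 1 occurrence(s) of y with (z + y)
  => ( z + y ) <= 7
stmt 4: y := 6 - y  -- replace 1 occurrence(s) of y with (6 - y)
  => ( z + ( 6 - y ) ) <= 7
stmt 3: y := y + z  -- replace 1 occurrence(s) of y with (y + z)
  => ( z + ( 6 - ( y + z ) ) ) <= 7
stmt 2: y := 5 + x  -- replace 1 occurrence(s) of y with (5 + x)
  => ( z + ( 6 - ( ( 5 + x ) + z ) ) ) <= 7
stmt 1: y := y - x  -- replace 0 occurrence(s) of y with (y - x)
  => ( z + ( 6 - ( ( 5 + x ) + z ) ) ) <= 7

Answer: ( z + ( 6 - ( ( 5 + x ) + z ) ) ) <= 7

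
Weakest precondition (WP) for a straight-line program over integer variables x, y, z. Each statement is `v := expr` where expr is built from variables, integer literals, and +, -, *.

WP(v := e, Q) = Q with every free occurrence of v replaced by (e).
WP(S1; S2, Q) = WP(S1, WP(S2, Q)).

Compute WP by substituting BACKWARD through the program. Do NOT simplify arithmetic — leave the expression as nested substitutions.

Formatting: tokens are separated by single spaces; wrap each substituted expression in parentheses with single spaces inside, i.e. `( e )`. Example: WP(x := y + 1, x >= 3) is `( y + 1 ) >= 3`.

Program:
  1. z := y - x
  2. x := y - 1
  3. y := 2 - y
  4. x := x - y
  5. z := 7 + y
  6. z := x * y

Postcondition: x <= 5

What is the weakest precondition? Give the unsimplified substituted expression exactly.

post: x <= 5
stmt 6: z := x * y  -- replace 0 occurrence(s) of z with (x * y)
  => x <= 5
stmt 5: z := 7 + y  -- replace 0 occurrence(s) of z with (7 + y)
  => x <= 5
stmt 4: x := x - y  -- replace 1 occurrence(s) of x with (x - y)
  => ( x - y ) <= 5
stmt 3: y := 2 - y  -- replace 1 occurrence(s) of y with (2 - y)
  => ( x - ( 2 - y ) ) <= 5
stmt 2: x := y - 1  -- replace 1 occurrence(s) of x with (y - 1)
  => ( ( y - 1 ) - ( 2 - y ) ) <= 5
stmt 1: z := y - x  -- replace 0 occurrence(s) of z with (y - x)
  => ( ( y - 1 ) - ( 2 - y ) ) <= 5

Answer: ( ( y - 1 ) - ( 2 - y ) ) <= 5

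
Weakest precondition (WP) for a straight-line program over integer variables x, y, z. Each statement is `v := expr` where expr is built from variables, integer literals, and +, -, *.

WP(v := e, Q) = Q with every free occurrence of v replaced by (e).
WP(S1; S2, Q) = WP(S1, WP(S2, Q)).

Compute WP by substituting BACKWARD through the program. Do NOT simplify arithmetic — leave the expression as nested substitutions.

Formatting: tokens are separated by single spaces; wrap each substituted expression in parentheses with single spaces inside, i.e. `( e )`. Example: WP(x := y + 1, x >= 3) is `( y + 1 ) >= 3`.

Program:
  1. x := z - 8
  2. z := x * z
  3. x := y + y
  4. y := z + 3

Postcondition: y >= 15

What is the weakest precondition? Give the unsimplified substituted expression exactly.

Answer: ( ( ( z - 8 ) * z ) + 3 ) >= 15

Derivation:
post: y >= 15
stmt 4: y := z + 3  -- replace 1 occurrence(s) of y with (z + 3)
  => ( z + 3 ) >= 15
stmt 3: x := y + y  -- replace 0 occurrence(s) of x with (y + y)
  => ( z + 3 ) >= 15
stmt 2: z := x * z  -- replace 1 occurrence(s) of z with (x * z)
  => ( ( x * z ) + 3 ) >= 15
stmt 1: x := z - 8  -- replace 1 occurrence(s) of x with (z - 8)
  => ( ( ( z - 8 ) * z ) + 3 ) >= 15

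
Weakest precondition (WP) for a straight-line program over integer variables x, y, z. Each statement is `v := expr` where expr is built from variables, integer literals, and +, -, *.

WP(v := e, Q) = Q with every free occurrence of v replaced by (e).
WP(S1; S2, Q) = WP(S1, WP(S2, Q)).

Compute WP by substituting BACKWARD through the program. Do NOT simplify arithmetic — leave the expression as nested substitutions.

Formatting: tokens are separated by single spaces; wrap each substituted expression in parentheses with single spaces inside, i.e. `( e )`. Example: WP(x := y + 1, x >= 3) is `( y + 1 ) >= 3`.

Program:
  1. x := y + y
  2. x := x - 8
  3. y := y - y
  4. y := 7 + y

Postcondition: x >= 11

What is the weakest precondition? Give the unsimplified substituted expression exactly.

post: x >= 11
stmt 4: y := 7 + y  -- replace 0 occurrence(s) of y with (7 + y)
  => x >= 11
stmt 3: y := y - y  -- replace 0 occurrence(s) of y with (y - y)
  => x >= 11
stmt 2: x := x - 8  -- replace 1 occurrence(s) of x with (x - 8)
  => ( x - 8 ) >= 11
stmt 1: x := y + y  -- replace 1 occurrence(s) of x with (y + y)
  => ( ( y + y ) - 8 ) >= 11

Answer: ( ( y + y ) - 8 ) >= 11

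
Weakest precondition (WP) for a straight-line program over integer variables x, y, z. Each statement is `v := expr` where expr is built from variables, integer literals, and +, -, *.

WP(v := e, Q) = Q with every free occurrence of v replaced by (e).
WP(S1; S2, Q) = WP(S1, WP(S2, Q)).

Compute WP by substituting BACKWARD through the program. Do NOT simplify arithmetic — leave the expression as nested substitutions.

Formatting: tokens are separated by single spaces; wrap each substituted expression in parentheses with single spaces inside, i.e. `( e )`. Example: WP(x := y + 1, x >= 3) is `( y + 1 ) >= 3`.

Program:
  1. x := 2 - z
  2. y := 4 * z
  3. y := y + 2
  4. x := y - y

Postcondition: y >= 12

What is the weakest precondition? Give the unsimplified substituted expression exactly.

Answer: ( ( 4 * z ) + 2 ) >= 12

Derivation:
post: y >= 12
stmt 4: x := y - y  -- replace 0 occurrence(s) of x with (y - y)
  => y >= 12
stmt 3: y := y + 2  -- replace 1 occurrence(s) of y with (y + 2)
  => ( y + 2 ) >= 12
stmt 2: y := 4 * z  -- replace 1 occurrence(s) of y with (4 * z)
  => ( ( 4 * z ) + 2 ) >= 12
stmt 1: x := 2 - z  -- replace 0 occurrence(s) of x with (2 - z)
  => ( ( 4 * z ) + 2 ) >= 12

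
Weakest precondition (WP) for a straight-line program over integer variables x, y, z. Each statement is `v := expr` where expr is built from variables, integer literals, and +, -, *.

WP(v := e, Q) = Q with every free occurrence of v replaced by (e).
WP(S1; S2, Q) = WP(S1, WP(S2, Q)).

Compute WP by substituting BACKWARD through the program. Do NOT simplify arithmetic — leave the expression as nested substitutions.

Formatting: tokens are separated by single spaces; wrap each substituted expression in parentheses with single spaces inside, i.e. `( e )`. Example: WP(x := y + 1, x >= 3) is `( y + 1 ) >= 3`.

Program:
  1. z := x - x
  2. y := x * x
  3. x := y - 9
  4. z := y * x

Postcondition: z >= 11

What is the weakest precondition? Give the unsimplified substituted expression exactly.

Answer: ( ( x * x ) * ( ( x * x ) - 9 ) ) >= 11

Derivation:
post: z >= 11
stmt 4: z := y * x  -- replace 1 occurrence(s) of z with (y * x)
  => ( y * x ) >= 11
stmt 3: x := y - 9  -- replace 1 occurrence(s) of x with (y - 9)
  => ( y * ( y - 9 ) ) >= 11
stmt 2: y := x * x  -- replace 2 occurrence(s) of y with (x * x)
  => ( ( x * x ) * ( ( x * x ) - 9 ) ) >= 11
stmt 1: z := x - x  -- replace 0 occurrence(s) of z with (x - x)
  => ( ( x * x ) * ( ( x * x ) - 9 ) ) >= 11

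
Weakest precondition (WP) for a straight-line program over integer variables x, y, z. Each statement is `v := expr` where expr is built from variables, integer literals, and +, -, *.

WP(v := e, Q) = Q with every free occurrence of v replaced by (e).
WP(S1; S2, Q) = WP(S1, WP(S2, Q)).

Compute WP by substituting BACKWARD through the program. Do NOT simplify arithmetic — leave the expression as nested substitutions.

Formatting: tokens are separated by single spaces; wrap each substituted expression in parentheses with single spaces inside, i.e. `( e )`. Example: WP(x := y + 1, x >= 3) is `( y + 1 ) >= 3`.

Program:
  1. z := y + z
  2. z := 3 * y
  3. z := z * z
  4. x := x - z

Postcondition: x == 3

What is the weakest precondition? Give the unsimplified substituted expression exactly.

post: x == 3
stmt 4: x := x - z  -- replace 1 occurrence(s) of x with (x - z)
  => ( x - z ) == 3
stmt 3: z := z * z  -- replace 1 occurrence(s) of z with (z * z)
  => ( x - ( z * z ) ) == 3
stmt 2: z := 3 * y  -- replace 2 occurrence(s) of z with (3 * y)
  => ( x - ( ( 3 * y ) * ( 3 * y ) ) ) == 3
stmt 1: z := y + z  -- replace 0 occurrence(s) of z with (y + z)
  => ( x - ( ( 3 * y ) * ( 3 * y ) ) ) == 3

Answer: ( x - ( ( 3 * y ) * ( 3 * y ) ) ) == 3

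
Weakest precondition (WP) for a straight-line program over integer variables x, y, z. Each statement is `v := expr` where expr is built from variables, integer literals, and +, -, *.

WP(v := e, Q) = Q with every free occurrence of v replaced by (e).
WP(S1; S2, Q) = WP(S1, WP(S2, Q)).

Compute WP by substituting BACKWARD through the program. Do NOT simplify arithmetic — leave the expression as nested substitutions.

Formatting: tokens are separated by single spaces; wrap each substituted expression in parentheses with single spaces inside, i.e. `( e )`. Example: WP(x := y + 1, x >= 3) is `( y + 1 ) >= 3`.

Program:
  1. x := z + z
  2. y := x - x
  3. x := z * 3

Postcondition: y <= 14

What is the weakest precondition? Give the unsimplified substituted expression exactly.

post: y <= 14
stmt 3: x := z * 3  -- replace 0 occurrence(s) of x with (z * 3)
  => y <= 14
stmt 2: y := x - x  -- replace 1 occurrence(s) of y with (x - x)
  => ( x - x ) <= 14
stmt 1: x := z + z  -- replace 2 occurrence(s) of x with (z + z)
  => ( ( z + z ) - ( z + z ) ) <= 14

Answer: ( ( z + z ) - ( z + z ) ) <= 14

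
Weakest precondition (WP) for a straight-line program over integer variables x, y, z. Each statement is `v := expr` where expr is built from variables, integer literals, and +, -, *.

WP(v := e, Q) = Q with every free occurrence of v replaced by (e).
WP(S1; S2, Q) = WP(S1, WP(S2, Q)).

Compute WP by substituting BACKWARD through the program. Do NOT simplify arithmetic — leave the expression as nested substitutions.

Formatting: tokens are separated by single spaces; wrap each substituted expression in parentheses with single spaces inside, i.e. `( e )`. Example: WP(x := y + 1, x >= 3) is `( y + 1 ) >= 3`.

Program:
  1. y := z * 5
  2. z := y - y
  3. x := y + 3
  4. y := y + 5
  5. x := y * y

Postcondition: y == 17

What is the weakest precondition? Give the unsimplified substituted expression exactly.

post: y == 17
stmt 5: x := y * y  -- replace 0 occurrence(s) of x with (y * y)
  => y == 17
stmt 4: y := y + 5  -- replace 1 occurrence(s) of y with (y + 5)
  => ( y + 5 ) == 17
stmt 3: x := y + 3  -- replace 0 occurrence(s) of x with (y + 3)
  => ( y + 5 ) == 17
stmt 2: z := y - y  -- replace 0 occurrence(s) of z with (y - y)
  => ( y + 5 ) == 17
stmt 1: y := z * 5  -- replace 1 occurrence(s) of y with (z * 5)
  => ( ( z * 5 ) + 5 ) == 17

Answer: ( ( z * 5 ) + 5 ) == 17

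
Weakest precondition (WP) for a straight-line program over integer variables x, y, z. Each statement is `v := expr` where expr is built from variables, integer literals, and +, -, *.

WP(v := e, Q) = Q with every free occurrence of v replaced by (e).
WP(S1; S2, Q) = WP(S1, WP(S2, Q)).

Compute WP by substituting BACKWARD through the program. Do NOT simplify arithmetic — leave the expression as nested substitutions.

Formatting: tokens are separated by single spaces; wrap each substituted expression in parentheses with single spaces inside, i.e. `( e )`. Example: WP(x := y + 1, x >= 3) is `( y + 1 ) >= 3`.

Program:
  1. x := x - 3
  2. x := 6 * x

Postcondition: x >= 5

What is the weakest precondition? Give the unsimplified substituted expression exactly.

Answer: ( 6 * ( x - 3 ) ) >= 5

Derivation:
post: x >= 5
stmt 2: x := 6 * x  -- replace 1 occurrence(s) of x with (6 * x)
  => ( 6 * x ) >= 5
stmt 1: x := x - 3  -- replace 1 occurrence(s) of x with (x - 3)
  => ( 6 * ( x - 3 ) ) >= 5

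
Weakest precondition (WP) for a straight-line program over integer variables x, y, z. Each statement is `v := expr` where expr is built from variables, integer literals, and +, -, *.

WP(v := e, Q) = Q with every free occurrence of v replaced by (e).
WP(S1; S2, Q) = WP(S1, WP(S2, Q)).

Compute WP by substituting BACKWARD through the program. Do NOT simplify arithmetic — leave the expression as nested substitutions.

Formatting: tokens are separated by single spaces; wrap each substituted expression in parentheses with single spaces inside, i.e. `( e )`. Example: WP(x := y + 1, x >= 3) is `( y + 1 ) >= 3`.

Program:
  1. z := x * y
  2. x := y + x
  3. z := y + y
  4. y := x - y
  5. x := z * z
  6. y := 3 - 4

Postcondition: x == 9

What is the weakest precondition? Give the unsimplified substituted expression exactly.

Answer: ( ( y + y ) * ( y + y ) ) == 9

Derivation:
post: x == 9
stmt 6: y := 3 - 4  -- replace 0 occurrence(s) of y with (3 - 4)
  => x == 9
stmt 5: x := z * z  -- replace 1 occurrence(s) of x with (z * z)
  => ( z * z ) == 9
stmt 4: y := x - y  -- replace 0 occurrence(s) of y with (x - y)
  => ( z * z ) == 9
stmt 3: z := y + y  -- replace 2 occurrence(s) of z with (y + y)
  => ( ( y + y ) * ( y + y ) ) == 9
stmt 2: x := y + x  -- replace 0 occurrence(s) of x with (y + x)
  => ( ( y + y ) * ( y + y ) ) == 9
stmt 1: z := x * y  -- replace 0 occurrence(s) of z with (x * y)
  => ( ( y + y ) * ( y + y ) ) == 9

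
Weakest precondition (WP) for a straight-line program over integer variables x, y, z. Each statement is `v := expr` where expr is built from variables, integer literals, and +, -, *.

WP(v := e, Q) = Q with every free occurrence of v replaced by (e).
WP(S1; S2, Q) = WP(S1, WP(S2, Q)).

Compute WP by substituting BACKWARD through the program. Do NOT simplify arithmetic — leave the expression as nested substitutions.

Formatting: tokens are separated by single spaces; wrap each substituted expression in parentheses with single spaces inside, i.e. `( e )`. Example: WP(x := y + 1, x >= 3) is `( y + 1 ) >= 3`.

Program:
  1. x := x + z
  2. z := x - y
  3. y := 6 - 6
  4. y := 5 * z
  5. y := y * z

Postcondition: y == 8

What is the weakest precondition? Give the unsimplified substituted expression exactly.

post: y == 8
stmt 5: y := y * z  -- replace 1 occurrence(s) of y with (y * z)
  => ( y * z ) == 8
stmt 4: y := 5 * z  -- replace 1 occurrence(s) of y with (5 * z)
  => ( ( 5 * z ) * z ) == 8
stmt 3: y := 6 - 6  -- replace 0 occurrence(s) of y with (6 - 6)
  => ( ( 5 * z ) * z ) == 8
stmt 2: z := x - y  -- replace 2 occurrence(s) of z with (x - y)
  => ( ( 5 * ( x - y ) ) * ( x - y ) ) == 8
stmt 1: x := x + z  -- replace 2 occurrence(s) of x with (x + z)
  => ( ( 5 * ( ( x + z ) - y ) ) * ( ( x + z ) - y ) ) == 8

Answer: ( ( 5 * ( ( x + z ) - y ) ) * ( ( x + z ) - y ) ) == 8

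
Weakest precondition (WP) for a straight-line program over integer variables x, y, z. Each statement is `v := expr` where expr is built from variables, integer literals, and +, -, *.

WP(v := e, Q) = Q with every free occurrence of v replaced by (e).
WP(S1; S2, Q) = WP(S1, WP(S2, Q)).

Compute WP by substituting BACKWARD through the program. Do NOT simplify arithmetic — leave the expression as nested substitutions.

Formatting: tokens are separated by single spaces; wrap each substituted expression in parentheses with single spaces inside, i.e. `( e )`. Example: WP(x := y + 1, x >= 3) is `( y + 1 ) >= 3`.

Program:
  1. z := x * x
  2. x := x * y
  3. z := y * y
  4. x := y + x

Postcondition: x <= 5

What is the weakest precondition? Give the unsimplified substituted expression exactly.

post: x <= 5
stmt 4: x := y + x  -- replace 1 occurrence(s) of x with (y + x)
  => ( y + x ) <= 5
stmt 3: z := y * y  -- replace 0 occurrence(s) of z with (y * y)
  => ( y + x ) <= 5
stmt 2: x := x * y  -- replace 1 occurrence(s) of x with (x * y)
  => ( y + ( x * y ) ) <= 5
stmt 1: z := x * x  -- replace 0 occurrence(s) of z with (x * x)
  => ( y + ( x * y ) ) <= 5

Answer: ( y + ( x * y ) ) <= 5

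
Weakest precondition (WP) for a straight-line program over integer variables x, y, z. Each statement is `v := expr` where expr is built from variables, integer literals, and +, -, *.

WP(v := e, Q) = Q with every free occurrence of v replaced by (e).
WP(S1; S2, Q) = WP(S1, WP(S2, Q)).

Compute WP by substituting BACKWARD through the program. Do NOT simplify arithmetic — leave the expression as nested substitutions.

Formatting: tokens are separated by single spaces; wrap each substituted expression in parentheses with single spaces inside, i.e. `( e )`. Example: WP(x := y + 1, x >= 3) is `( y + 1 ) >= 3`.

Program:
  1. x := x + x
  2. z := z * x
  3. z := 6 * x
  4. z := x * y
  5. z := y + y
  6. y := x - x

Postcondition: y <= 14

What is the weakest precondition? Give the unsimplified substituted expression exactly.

post: y <= 14
stmt 6: y := x - x  -- replace 1 occurrence(s) of y with (x - x)
  => ( x - x ) <= 14
stmt 5: z := y + y  -- replace 0 occurrence(s) of z with (y + y)
  => ( x - x ) <= 14
stmt 4: z := x * y  -- replace 0 occurrence(s) of z with (x * y)
  => ( x - x ) <= 14
stmt 3: z := 6 * x  -- replace 0 occurrence(s) of z with (6 * x)
  => ( x - x ) <= 14
stmt 2: z := z * x  -- replace 0 occurrence(s) of z with (z * x)
  => ( x - x ) <= 14
stmt 1: x := x + x  -- replace 2 occurrence(s) of x with (x + x)
  => ( ( x + x ) - ( x + x ) ) <= 14

Answer: ( ( x + x ) - ( x + x ) ) <= 14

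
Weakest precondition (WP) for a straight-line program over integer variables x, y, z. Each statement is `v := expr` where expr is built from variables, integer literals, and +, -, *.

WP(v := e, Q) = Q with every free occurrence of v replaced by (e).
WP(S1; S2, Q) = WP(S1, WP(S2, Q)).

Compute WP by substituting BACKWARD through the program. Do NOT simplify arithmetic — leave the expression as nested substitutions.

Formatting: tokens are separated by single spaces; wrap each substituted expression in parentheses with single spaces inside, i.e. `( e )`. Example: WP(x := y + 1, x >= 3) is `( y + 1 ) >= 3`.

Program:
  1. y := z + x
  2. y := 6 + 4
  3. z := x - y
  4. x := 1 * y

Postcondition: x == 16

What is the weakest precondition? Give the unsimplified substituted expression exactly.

Answer: ( 1 * ( 6 + 4 ) ) == 16

Derivation:
post: x == 16
stmt 4: x := 1 * y  -- replace 1 occurrence(s) of x with (1 * y)
  => ( 1 * y ) == 16
stmt 3: z := x - y  -- replace 0 occurrence(s) of z with (x - y)
  => ( 1 * y ) == 16
stmt 2: y := 6 + 4  -- replace 1 occurrence(s) of y with (6 + 4)
  => ( 1 * ( 6 + 4 ) ) == 16
stmt 1: y := z + x  -- replace 0 occurrence(s) of y with (z + x)
  => ( 1 * ( 6 + 4 ) ) == 16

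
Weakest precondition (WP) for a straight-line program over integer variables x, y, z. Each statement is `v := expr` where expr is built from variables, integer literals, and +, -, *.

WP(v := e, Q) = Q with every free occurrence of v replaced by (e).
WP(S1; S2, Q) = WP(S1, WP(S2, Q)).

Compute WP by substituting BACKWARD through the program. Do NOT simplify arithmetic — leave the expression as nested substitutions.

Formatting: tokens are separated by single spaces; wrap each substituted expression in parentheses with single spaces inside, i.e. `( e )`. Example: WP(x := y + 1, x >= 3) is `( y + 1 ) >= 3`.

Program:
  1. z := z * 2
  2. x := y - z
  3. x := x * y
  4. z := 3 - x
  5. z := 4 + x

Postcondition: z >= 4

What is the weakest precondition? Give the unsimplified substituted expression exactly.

Answer: ( 4 + ( ( y - ( z * 2 ) ) * y ) ) >= 4

Derivation:
post: z >= 4
stmt 5: z := 4 + x  -- replace 1 occurrence(s) of z with (4 + x)
  => ( 4 + x ) >= 4
stmt 4: z := 3 - x  -- replace 0 occurrence(s) of z with (3 - x)
  => ( 4 + x ) >= 4
stmt 3: x := x * y  -- replace 1 occurrence(s) of x with (x * y)
  => ( 4 + ( x * y ) ) >= 4
stmt 2: x := y - z  -- replace 1 occurrence(s) of x with (y - z)
  => ( 4 + ( ( y - z ) * y ) ) >= 4
stmt 1: z := z * 2  -- replace 1 occurrence(s) of z with (z * 2)
  => ( 4 + ( ( y - ( z * 2 ) ) * y ) ) >= 4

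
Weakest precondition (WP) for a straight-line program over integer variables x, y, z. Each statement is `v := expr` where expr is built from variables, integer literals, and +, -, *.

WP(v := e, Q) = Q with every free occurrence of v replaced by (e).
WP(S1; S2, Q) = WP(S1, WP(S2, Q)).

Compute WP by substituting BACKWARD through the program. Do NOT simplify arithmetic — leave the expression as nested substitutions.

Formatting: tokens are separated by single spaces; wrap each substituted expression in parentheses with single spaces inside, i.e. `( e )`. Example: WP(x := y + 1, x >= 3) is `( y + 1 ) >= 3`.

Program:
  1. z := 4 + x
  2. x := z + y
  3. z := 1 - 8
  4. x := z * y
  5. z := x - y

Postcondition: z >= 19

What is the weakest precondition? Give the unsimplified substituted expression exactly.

post: z >= 19
stmt 5: z := x - y  -- replace 1 occurrence(s) of z with (x - y)
  => ( x - y ) >= 19
stmt 4: x := z * y  -- replace 1 occurrence(s) of x with (z * y)
  => ( ( z * y ) - y ) >= 19
stmt 3: z := 1 - 8  -- replace 1 occurrence(s) of z with (1 - 8)
  => ( ( ( 1 - 8 ) * y ) - y ) >= 19
stmt 2: x := z + y  -- replace 0 occurrence(s) of x with (z + y)
  => ( ( ( 1 - 8 ) * y ) - y ) >= 19
stmt 1: z := 4 + x  -- replace 0 occurrence(s) of z with (4 + x)
  => ( ( ( 1 - 8 ) * y ) - y ) >= 19

Answer: ( ( ( 1 - 8 ) * y ) - y ) >= 19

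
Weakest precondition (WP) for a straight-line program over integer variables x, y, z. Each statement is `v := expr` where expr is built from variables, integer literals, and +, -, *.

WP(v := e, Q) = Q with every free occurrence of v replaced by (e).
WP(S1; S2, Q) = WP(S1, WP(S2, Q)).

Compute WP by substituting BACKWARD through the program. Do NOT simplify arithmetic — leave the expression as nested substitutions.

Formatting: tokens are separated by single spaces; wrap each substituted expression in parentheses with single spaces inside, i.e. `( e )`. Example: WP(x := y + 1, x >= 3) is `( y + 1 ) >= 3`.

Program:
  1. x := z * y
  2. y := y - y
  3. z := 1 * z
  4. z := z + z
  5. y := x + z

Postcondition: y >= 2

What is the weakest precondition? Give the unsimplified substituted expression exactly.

Answer: ( ( z * y ) + ( ( 1 * z ) + ( 1 * z ) ) ) >= 2

Derivation:
post: y >= 2
stmt 5: y := x + z  -- replace 1 occurrence(s) of y with (x + z)
  => ( x + z ) >= 2
stmt 4: z := z + z  -- replace 1 occurrence(s) of z with (z + z)
  => ( x + ( z + z ) ) >= 2
stmt 3: z := 1 * z  -- replace 2 occurrence(s) of z with (1 * z)
  => ( x + ( ( 1 * z ) + ( 1 * z ) ) ) >= 2
stmt 2: y := y - y  -- replace 0 occurrence(s) of y with (y - y)
  => ( x + ( ( 1 * z ) + ( 1 * z ) ) ) >= 2
stmt 1: x := z * y  -- replace 1 occurrence(s) of x with (z * y)
  => ( ( z * y ) + ( ( 1 * z ) + ( 1 * z ) ) ) >= 2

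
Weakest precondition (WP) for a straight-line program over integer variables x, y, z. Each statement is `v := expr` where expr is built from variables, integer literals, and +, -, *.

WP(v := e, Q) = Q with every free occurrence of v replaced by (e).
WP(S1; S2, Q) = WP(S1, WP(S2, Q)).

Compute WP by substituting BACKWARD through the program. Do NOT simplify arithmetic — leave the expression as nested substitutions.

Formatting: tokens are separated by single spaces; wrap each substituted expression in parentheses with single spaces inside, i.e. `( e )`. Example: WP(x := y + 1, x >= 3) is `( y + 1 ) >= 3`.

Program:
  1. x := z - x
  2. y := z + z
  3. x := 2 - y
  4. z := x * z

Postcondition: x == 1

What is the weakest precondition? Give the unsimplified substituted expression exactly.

Answer: ( 2 - ( z + z ) ) == 1

Derivation:
post: x == 1
stmt 4: z := x * z  -- replace 0 occurrence(s) of z with (x * z)
  => x == 1
stmt 3: x := 2 - y  -- replace 1 occurrence(s) of x with (2 - y)
  => ( 2 - y ) == 1
stmt 2: y := z + z  -- replace 1 occurrence(s) of y with (z + z)
  => ( 2 - ( z + z ) ) == 1
stmt 1: x := z - x  -- replace 0 occurrence(s) of x with (z - x)
  => ( 2 - ( z + z ) ) == 1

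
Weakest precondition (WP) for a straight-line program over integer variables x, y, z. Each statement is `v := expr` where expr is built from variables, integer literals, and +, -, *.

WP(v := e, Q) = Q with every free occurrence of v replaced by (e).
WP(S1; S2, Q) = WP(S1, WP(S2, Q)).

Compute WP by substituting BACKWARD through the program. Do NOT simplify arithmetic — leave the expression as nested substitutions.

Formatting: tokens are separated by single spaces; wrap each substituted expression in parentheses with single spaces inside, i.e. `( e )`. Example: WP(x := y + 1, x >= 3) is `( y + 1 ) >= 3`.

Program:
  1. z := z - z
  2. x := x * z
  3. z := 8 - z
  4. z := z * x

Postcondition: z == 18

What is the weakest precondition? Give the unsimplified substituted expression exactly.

post: z == 18
stmt 4: z := z * x  -- replace 1 occurrence(s) of z with (z * x)
  => ( z * x ) == 18
stmt 3: z := 8 - z  -- replace 1 occurrence(s) of z with (8 - z)
  => ( ( 8 - z ) * x ) == 18
stmt 2: x := x * z  -- replace 1 occurrence(s) of x with (x * z)
  => ( ( 8 - z ) * ( x * z ) ) == 18
stmt 1: z := z - z  -- replace 2 occurrence(s) of z with (z - z)
  => ( ( 8 - ( z - z ) ) * ( x * ( z - z ) ) ) == 18

Answer: ( ( 8 - ( z - z ) ) * ( x * ( z - z ) ) ) == 18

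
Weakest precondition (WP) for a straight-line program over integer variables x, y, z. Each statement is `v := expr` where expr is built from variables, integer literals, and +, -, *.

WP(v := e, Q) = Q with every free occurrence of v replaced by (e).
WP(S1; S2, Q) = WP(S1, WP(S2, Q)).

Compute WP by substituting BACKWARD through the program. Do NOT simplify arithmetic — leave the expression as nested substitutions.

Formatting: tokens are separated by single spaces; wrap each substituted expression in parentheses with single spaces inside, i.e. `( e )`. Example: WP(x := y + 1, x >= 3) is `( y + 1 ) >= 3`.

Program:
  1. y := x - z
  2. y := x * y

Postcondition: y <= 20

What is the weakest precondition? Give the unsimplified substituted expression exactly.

post: y <= 20
stmt 2: y := x * y  -- replace 1 occurrence(s) of y with (x * y)
  => ( x * y ) <= 20
stmt 1: y := x - z  -- replace 1 occurrence(s) of y with (x - z)
  => ( x * ( x - z ) ) <= 20

Answer: ( x * ( x - z ) ) <= 20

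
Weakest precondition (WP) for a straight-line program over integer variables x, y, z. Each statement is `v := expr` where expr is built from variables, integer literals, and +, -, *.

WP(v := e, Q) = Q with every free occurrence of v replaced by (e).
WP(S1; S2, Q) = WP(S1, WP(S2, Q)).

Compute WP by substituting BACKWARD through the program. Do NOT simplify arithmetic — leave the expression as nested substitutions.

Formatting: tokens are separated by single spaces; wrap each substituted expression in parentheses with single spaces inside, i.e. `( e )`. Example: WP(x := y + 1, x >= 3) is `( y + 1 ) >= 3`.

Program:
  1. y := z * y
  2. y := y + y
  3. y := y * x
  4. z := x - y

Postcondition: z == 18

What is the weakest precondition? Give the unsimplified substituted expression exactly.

post: z == 18
stmt 4: z := x - y  -- replace 1 occurrence(s) of z with (x - y)
  => ( x - y ) == 18
stmt 3: y := y * x  -- replace 1 occurrence(s) of y with (y * x)
  => ( x - ( y * x ) ) == 18
stmt 2: y := y + y  -- replace 1 occurrence(s) of y with (y + y)
  => ( x - ( ( y + y ) * x ) ) == 18
stmt 1: y := z * y  -- replace 2 occurrence(s) of y with (z * y)
  => ( x - ( ( ( z * y ) + ( z * y ) ) * x ) ) == 18

Answer: ( x - ( ( ( z * y ) + ( z * y ) ) * x ) ) == 18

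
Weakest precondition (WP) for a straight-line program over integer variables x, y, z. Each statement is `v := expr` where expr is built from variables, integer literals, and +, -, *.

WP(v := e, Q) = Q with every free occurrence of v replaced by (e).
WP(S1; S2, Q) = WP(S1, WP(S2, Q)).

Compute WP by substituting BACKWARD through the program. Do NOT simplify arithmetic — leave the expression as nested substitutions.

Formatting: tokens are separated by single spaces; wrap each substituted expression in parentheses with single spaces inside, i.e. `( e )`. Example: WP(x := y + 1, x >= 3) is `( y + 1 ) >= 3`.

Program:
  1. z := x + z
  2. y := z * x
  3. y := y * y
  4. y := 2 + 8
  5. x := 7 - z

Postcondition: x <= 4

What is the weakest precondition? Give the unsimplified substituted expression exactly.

Answer: ( 7 - ( x + z ) ) <= 4

Derivation:
post: x <= 4
stmt 5: x := 7 - z  -- replace 1 occurrence(s) of x with (7 - z)
  => ( 7 - z ) <= 4
stmt 4: y := 2 + 8  -- replace 0 occurrence(s) of y with (2 + 8)
  => ( 7 - z ) <= 4
stmt 3: y := y * y  -- replace 0 occurrence(s) of y with (y * y)
  => ( 7 - z ) <= 4
stmt 2: y := z * x  -- replace 0 occurrence(s) of y with (z * x)
  => ( 7 - z ) <= 4
stmt 1: z := x + z  -- replace 1 occurrence(s) of z with (x + z)
  => ( 7 - ( x + z ) ) <= 4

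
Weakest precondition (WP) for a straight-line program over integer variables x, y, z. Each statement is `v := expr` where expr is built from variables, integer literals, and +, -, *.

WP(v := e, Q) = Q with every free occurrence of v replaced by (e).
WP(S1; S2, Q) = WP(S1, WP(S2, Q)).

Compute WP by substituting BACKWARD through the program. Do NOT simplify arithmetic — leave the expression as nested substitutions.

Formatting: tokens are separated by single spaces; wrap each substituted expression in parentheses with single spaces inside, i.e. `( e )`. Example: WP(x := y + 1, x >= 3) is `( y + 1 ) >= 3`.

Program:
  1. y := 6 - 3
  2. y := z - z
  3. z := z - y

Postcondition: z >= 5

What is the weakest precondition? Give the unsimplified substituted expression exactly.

post: z >= 5
stmt 3: z := z - y  -- replace 1 occurrence(s) of z with (z - y)
  => ( z - y ) >= 5
stmt 2: y := z - z  -- replace 1 occurrence(s) of y with (z - z)
  => ( z - ( z - z ) ) >= 5
stmt 1: y := 6 - 3  -- replace 0 occurrence(s) of y with (6 - 3)
  => ( z - ( z - z ) ) >= 5

Answer: ( z - ( z - z ) ) >= 5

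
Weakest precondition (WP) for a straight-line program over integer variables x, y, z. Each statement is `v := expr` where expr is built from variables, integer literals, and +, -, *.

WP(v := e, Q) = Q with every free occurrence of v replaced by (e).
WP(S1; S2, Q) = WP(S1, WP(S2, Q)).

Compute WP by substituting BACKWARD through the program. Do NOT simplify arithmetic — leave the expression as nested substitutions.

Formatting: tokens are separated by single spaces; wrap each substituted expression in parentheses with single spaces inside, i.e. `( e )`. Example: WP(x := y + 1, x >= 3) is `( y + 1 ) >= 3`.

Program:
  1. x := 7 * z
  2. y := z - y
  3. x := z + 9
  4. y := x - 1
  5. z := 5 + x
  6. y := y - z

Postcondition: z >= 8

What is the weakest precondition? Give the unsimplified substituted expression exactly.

Answer: ( 5 + ( z + 9 ) ) >= 8

Derivation:
post: z >= 8
stmt 6: y := y - z  -- replace 0 occurrence(s) of y with (y - z)
  => z >= 8
stmt 5: z := 5 + x  -- replace 1 occurrence(s) of z with (5 + x)
  => ( 5 + x ) >= 8
stmt 4: y := x - 1  -- replace 0 occurrence(s) of y with (x - 1)
  => ( 5 + x ) >= 8
stmt 3: x := z + 9  -- replace 1 occurrence(s) of x with (z + 9)
  => ( 5 + ( z + 9 ) ) >= 8
stmt 2: y := z - y  -- replace 0 occurrence(s) of y with (z - y)
  => ( 5 + ( z + 9 ) ) >= 8
stmt 1: x := 7 * z  -- replace 0 occurrence(s) of x with (7 * z)
  => ( 5 + ( z + 9 ) ) >= 8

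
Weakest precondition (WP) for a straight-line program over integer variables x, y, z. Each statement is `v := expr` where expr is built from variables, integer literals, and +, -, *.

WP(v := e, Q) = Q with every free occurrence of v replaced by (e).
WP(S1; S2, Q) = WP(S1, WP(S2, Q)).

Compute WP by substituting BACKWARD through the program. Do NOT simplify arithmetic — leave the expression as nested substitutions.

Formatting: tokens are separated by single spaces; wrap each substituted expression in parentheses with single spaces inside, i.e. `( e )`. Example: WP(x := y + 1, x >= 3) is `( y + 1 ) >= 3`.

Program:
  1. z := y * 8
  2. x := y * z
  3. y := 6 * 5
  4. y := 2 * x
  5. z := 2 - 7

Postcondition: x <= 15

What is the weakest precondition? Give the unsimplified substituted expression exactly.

post: x <= 15
stmt 5: z := 2 - 7  -- replace 0 occurrence(s) of z with (2 - 7)
  => x <= 15
stmt 4: y := 2 * x  -- replace 0 occurrence(s) of y with (2 * x)
  => x <= 15
stmt 3: y := 6 * 5  -- replace 0 occurrence(s) of y with (6 * 5)
  => x <= 15
stmt 2: x := y * z  -- replace 1 occurrence(s) of x with (y * z)
  => ( y * z ) <= 15
stmt 1: z := y * 8  -- replace 1 occurrence(s) of z with (y * 8)
  => ( y * ( y * 8 ) ) <= 15

Answer: ( y * ( y * 8 ) ) <= 15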